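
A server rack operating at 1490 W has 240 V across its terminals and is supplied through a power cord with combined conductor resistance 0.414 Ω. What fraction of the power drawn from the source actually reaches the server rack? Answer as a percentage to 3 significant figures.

I = P / V = 1490 / 240 = 6.208 A through the power cord.
P_line = I² R_line = (6.208)² × 0.414 = 15.96 W
P_source = P_load + P_line = 1490 + 15.96 = 1506 W
η = P_load / P_source = 1490 / 1506 = 0.9894

98.9 %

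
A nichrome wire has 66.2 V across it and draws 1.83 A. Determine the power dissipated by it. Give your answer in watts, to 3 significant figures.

121 W

Since both terminal voltage and current are stated, P = V I gives the power in one step.
P = 66.2 V × 1.830 A = 121.1 W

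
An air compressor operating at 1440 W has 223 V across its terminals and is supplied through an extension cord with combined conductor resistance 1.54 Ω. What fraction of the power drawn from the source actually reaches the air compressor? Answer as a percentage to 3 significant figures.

I = P / V = 1440 / 223 = 6.457 A through the extension cord.
P_line = I² R_line = (6.457)² × 1.54 = 64.21 W
P_source = P_load + P_line = 1440 + 64.21 = 1504 W
η = P_load / P_source = 1440 / 1504 = 0.9573

95.7 %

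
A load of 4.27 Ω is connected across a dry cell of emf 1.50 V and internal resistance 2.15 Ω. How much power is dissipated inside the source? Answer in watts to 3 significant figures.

0.117 W

r is in series with the load, so it carries the full circuit current — the loss in it is I²r.
I = ε / (r + R) = 1.50 / (2.15 + 4.27) = 0.2336 A
P_int = I² r = (0.2336)² × 2.15 = 0.1174 W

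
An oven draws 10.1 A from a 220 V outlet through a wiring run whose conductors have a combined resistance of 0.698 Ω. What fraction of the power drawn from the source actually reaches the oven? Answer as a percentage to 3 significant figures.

96.8 %

The wiring run carries the full 10.1 A.
P_line = I² R_line = (10.10)² × 0.698 = 71.20 W
P_source = V I = 220 × 10.10 = 2222 W; P_load = 2151 W
η = P_load / P_source = 2151 / 2222 = 0.9680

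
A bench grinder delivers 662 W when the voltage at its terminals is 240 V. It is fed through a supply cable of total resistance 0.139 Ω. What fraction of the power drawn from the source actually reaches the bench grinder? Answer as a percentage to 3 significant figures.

99.8 %

I = P / V = 662 / 240 = 2.758 A through the supply cable.
P_line = I² R_line = (2.758)² × 0.139 = 1.058 W
P_source = P_load + P_line = 662.0 + 1.058 = 663.1 W
η = P_load / P_source = 662.0 / 663.1 = 0.9984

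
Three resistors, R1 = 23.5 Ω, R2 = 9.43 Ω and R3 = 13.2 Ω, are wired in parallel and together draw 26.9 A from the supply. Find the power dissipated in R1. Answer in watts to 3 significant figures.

The branches share the same voltage, but only the total current is given — find V from the equivalent resistance first.
1/R_eq = 1/23.5 + 1/9.43 + 1/13.2 ⇒ R_eq = 4.457 Ω
V = I_total × R_eq = 26.90 × 4.457 = 119.9 V
P_R1 = V² / R1 = (119.9)² / 23.5 = 611.7 W

612 W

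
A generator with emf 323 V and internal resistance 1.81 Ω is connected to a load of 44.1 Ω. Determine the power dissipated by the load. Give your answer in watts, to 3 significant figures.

The internal resistance and the load are in series, so the same I flows through both; get I from ε/(r+R), then I²R for the load.
I = ε / (r + R) = 323 / (1.81 + 44.1) = 7.036 A
P_load = I² R = (7.036)² × 44.1 = 2183 W

2180 W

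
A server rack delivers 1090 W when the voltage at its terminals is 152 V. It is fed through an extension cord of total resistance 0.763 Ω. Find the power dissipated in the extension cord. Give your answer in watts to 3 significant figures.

Only the current and the line resistance are needed for the I²R loss.
I = P / V = 1090 / 152 = 7.171 A through the extension cord.
P_line = I² R_line = (7.171)² × 0.763 = 39.24 W

39.2 W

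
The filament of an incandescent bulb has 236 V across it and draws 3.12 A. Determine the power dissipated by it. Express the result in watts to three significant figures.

V and I are known directly — P = V I, no intermediate step needed.
P = 236 V × 3.120 A = 736.3 W

736 W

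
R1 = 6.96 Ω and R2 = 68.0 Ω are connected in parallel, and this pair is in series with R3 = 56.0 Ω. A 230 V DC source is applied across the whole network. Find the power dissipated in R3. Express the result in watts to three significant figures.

763 W

Combine R1 and R2 into their parallel equivalent first, reducing the network to two series resistors.
R_p = (6.96×68.0)/(6.96+68.0) = 6.314 Ω
R_total = R_p + 56.0 = 6.314 + 56.0 = 62.31 Ω
I = V / R_total = 230 / 62.31 = 3.691 A
R3 is the series element, so its power is I²R.
P_R3 = (3.691)² × 56.0 = 762.9 W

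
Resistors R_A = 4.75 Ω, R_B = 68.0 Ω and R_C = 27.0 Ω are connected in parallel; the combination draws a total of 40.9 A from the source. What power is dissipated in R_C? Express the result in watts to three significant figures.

901 W

We need the common branch voltage; get it from I_total × R_eq, then P = V²/R for the branch.
1/R_eq = 1/4.75 + 1/68.0 + 1/27.0 ⇒ R_eq = 3.813 Ω
V = I_total × R_eq = 40.90 × 3.813 = 155.9 V
P_R_C = V² / R_C = (155.9)² / 27.0 = 900.7 W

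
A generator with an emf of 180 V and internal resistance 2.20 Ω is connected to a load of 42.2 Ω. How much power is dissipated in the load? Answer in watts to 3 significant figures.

With r and R in series, I = ε/(r+R); the load dissipates I²R.
I = ε / (r + R) = 180 / (2.20 + 42.2) = 4.054 A
P_load = I² R = (4.054)² × 42.2 = 693.6 W

694 W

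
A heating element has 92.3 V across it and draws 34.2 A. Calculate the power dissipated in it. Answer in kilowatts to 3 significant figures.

Both the voltage across and the current through the element are known, so P = V I applies directly.
P = 92.3 V × 34.20 A = 3157 W

3.16 kW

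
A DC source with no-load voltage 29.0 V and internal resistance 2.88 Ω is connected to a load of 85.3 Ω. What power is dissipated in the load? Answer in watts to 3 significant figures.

Find the circuit current first, then P = I²R for the load (series elements share I).
I = ε / (r + R) = 29.0 / (2.88 + 85.3) = 0.3289 A
P_load = I² R = (0.3289)² × 85.3 = 9.226 W

9.23 W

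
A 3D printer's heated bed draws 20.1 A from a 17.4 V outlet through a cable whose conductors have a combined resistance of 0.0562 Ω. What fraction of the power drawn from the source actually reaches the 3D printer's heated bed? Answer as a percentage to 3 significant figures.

93.5 %

The cable carries the full 20.1 A.
P_line = I² R_line = (20.10)² × 0.0562 = 22.71 W
P_source = V I = 17.4 × 20.10 = 349.7 W; P_load = 327.0 W
η = P_load / P_source = 327.0 / 349.7 = 0.9351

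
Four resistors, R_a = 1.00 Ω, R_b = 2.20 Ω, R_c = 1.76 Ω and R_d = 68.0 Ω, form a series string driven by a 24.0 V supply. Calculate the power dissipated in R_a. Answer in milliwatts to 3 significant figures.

The current is common to all series resistors; compute it, then apply P = I²R for the target.
R_total = 1.00 + 2.20 + 1.76 + 68.0 = 72.96 Ω
I = V / R_total = 24.0 / 72.96 = 0.3289 A
P_R_a = I² × R_a = (0.3289)² × 1.00 = 0.1082 W

108 mW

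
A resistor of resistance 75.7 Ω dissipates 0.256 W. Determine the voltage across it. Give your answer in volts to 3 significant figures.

Rearranging the power relation for the two known quantities gives V = √(P R).
V = √(0.256 × 75.7) = 4.402 V

4.40 V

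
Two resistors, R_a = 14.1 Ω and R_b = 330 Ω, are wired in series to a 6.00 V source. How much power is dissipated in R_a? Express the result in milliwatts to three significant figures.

Every series element carries the same I. Get I from the total resistance, then P = I² × R_a.
R_total = 14.1 + 330 = 344.1 Ω
I = V / R_total = 6.00 / 344.1 = 0.01744 A
P_R_a = I² × R_a = (0.01744)² × 14.1 = 0.004287 W

4.29 mW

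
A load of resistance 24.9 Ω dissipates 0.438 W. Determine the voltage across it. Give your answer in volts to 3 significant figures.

Rearranging the power relation for the two known quantities gives V = √(P R).
V = √(0.438 × 24.9) = 3.302 V

3.30 V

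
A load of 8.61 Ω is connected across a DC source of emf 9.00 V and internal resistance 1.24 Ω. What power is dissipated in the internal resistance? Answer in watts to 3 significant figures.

The internal resistance carries the same current as the load; P_int = I²r.
I = ε / (r + R) = 9.00 / (1.24 + 8.61) = 0.9137 A
P_int = I² r = (0.9137)² × 1.24 = 1.035 W

1.04 W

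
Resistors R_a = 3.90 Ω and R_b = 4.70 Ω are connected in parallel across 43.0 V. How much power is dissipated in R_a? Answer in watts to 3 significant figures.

The supply voltage appears across each parallel branch — just use P = V²/R_a.
P_R_a = V² / R_a = (43.0)² / 3.90 Ω = 474.1 W

474 W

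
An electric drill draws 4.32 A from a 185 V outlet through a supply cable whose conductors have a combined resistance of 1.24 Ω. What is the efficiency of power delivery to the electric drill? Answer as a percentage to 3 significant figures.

97.1 %

The supply cable carries the full 4.32 A.
P_line = I² R_line = (4.320)² × 1.24 = 23.14 W
P_source = V I = 185 × 4.320 = 799.2 W; P_load = 776.1 W
η = P_load / P_source = 776.1 / 799.2 = 0.9710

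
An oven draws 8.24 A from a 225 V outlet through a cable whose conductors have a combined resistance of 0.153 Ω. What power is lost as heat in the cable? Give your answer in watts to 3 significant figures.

The cable is a series resistance carrying the load current; its dissipation is I²R_line.
The cable carries the full 8.24 A.
P_line = I² R_line = (8.240)² × 0.153 = 10.39 W

10.4 W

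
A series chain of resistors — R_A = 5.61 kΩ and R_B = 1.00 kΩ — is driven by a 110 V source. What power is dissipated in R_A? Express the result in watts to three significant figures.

1.55 W

Series elements share the same current, so find I first, then use P = I²R.
R_total = (5.61 + 1.00) kΩ = 6610 Ω
I = V / R_total = 110 / 6610 = 0.01664 A
P_R_A = I² × R_A = (0.01664)² × 5610 = 1.554 W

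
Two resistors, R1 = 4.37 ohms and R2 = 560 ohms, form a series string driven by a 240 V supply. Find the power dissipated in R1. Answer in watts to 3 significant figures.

Every series element carries the same I. Get I from the total resistance, then P = I² × R1.
R_total = 4.37 + 560 = 564.4 Ω
I = V / R_total = 240 / 564.4 = 0.4253 A
P_R1 = I² × R1 = (0.4253)² × 4.37 = 0.7903 W

0.790 W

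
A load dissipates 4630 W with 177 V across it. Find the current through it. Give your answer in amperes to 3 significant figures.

26.2 A

Inverting the appropriate power form: I = P / V.
I = 4630 / 177 = 26.16 A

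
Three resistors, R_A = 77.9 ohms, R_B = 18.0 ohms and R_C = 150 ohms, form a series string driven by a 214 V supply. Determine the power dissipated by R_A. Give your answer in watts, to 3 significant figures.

In a series string the same current flows through every resistor — find that current, then P = I²R for the one we want.
R_total = 77.9 + 18.0 + 150 = 245.9 Ω
I = V / R_total = 214 / 245.9 = 0.8703 A
P_R_A = I² × R_A = (0.8703)² × 77.9 = 59.00 W

59.0 W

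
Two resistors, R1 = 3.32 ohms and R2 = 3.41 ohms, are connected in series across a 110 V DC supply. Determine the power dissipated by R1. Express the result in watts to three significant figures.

Since the resistors are in series they all carry the loop current I = V/R_total; the power in any one is I²R.
R_total = 3.32 + 3.41 = 6.730 Ω
I = V / R_total = 110 / 6.730 = 16.34 A
P_R1 = I² × R1 = (16.34)² × 3.32 = 886.9 W

887 W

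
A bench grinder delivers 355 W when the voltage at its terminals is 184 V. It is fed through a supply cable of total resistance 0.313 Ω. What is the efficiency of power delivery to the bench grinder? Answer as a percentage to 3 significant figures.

I = P / V = 355 / 184 = 1.929 A through the supply cable.
P_line = I² R_line = (1.929)² × 0.313 = 1.165 W
P_source = P_load + P_line = 355.0 + 1.165 = 356.2 W
η = P_load / P_source = 355.0 / 356.2 = 0.9967

99.7 %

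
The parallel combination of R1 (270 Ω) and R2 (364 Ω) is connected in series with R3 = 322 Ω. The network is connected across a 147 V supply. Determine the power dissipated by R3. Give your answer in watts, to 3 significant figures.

Combine R1 and R2 into their parallel equivalent first, reducing the network to two series resistors.
R_p = (270×364)/(270+364) = 155.0 Ω
R_total = R_p + 322 = 155.0 + 322 = 477.0 Ω
I = V / R_total = 147 / 477.0 = 0.3082 A
All the supply current flows through R3; use P = I²R3.
P_R3 = (0.3082)² × 322 = 30.58 W

30.6 W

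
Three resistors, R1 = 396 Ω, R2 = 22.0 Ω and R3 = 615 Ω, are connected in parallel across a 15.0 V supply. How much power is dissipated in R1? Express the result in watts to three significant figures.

0.568 W

R1 sits directly across the source, so P = V²/R with V = 15.0 V.
P_R1 = V² / R1 = (15.0)² / 396 Ω = 0.5682 W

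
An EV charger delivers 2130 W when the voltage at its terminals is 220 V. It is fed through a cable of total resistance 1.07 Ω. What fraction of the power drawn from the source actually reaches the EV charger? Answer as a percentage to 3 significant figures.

95.5 %

I = P / V = 2130 / 220 = 9.682 A through the cable.
P_line = I² R_line = (9.682)² × 1.07 = 100.3 W
P_source = P_load + P_line = 2130 + 100.3 = 2230 W
η = P_load / P_source = 2130 / 2230 = 0.9550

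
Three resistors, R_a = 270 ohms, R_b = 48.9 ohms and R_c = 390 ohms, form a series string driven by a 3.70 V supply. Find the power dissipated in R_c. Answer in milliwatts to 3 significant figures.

10.6 mW

Since the resistors are in series they all carry the loop current I = V/R_total; the power in any one is I²R.
R_total = 270 + 48.9 + 390 = 708.9 Ω
I = V / R_total = 3.70 / 708.9 = 0.005219 A
P_R_c = I² × R_c = (0.005219)² × 390 = 0.01062 W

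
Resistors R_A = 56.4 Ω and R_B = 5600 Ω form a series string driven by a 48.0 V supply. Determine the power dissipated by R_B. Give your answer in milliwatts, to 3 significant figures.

Every series element carries the same I. Get I from the total resistance, then P = I² × R_B.
R_total = 56.4 + 5600 = 5656 Ω
I = V / R_total = 48.0 / 5656 = 0.008486 A
P_R_B = I² × R_B = (0.008486)² × 5600 = 0.4033 W

403 mW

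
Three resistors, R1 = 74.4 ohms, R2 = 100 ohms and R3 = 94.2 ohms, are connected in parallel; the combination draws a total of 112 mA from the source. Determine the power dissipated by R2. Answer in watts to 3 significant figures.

0.108 W

We need the common branch voltage; get it from I_total × R_eq, then P = V²/R for the branch.
1/R_eq = 1/74.4 + 1/100 + 1/94.2 ⇒ R_eq = 29.36 Ω
V = I_total × R_eq = 0.1120 × 29.36 = 3.289 V
P_R2 = V² / R2 = (3.289)² / 100 = 0.1082 W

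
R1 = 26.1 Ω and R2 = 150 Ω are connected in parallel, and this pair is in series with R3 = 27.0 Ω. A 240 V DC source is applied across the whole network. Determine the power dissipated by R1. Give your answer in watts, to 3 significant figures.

450 W

Collapse the R1‖R2 pair into one equivalent R_p; then R_p and R3 form a series string.
R_p = (26.1×150)/(26.1+150) = 22.23 Ω
R_total = R_p + 27.0 = 22.23 + 27.0 = 49.23 Ω
I = V / R_total = 240 / 49.23 = 4.875 A
Voltage across the parallel pair: V_p = I × R_p = 4.875 × 22.23 = 108.4 V
Use P = V²/R for R1 with V = V_p.
P_R1 = (108.4)² / 26.1 = 450.0 W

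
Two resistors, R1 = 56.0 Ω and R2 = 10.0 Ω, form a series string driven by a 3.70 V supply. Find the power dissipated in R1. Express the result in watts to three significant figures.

0.176 W

Since the resistors are in series they all carry the loop current I = V/R_total; the power in any one is I²R.
R_total = 56.0 + 10.0 = 66.00 Ω
I = V / R_total = 3.70 / 66.00 = 0.05606 A
P_R1 = I² × R1 = (0.05606)² × 56.0 = 0.1760 W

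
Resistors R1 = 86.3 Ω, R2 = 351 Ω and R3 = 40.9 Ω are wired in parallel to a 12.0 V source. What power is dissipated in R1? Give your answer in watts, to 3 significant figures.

Each parallel branch sees the full supply voltage, so P = V²/R applies directly to the target branch.
P_R1 = V² / R1 = (12.0)² / 86.3 Ω = 1.669 W

1.67 W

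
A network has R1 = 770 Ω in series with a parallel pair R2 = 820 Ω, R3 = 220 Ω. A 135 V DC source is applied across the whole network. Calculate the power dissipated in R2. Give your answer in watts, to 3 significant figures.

Replace R2 and R3 with their parallel equivalent so the circuit becomes R1 in series with R_p.
R_p = (820×220)/(820+220) = 173.5 Ω
R_total = 770 + 173.5 = 943.5 Ω
I = V / R_total = 135 / 943.5 = 0.1431 A
Voltage across the parallel pair: V_p = I × R_p = 0.1431 × 173.5 = 24.82 V
R2 is across V_p, so use P = V²/R for that branch.
P_R2 = (24.82)² / 820 = 0.7513 W

0.751 W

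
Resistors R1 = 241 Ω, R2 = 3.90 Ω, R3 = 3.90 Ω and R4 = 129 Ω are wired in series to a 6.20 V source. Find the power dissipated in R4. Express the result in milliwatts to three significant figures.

34.7 mW

Every series element carries the same I. Get I from the total resistance, then P = I² × R4.
R_total = 241 + 3.90 + 3.90 + 129 = 377.8 Ω
I = V / R_total = 6.20 / 377.8 = 0.01641 A
P_R4 = I² × R4 = (0.01641)² × 129 = 0.03474 W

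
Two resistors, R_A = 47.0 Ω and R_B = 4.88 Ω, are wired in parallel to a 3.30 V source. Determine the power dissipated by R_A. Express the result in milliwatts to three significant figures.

232 mW

Each parallel branch sees the full supply voltage, so P = V²/R applies directly to the target branch.
P_R_A = V² / R_A = (3.30)² / 47.0 Ω = 0.2317 W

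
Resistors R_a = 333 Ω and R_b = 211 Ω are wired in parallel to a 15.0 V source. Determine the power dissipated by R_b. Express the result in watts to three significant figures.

1.07 W

Each parallel branch sees the full supply voltage, so P = V²/R applies directly to the target branch.
P_R_b = V² / R_b = (15.0)² / 211 Ω = 1.066 W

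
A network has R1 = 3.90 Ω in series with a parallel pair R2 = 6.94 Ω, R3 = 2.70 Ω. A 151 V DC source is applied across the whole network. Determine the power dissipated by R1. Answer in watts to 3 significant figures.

2600 W

Collapse R2‖R3 to a single equivalent, reducing the network to two series elements.
R_p = (6.94×2.70)/(6.94+2.70) = 1.944 Ω
R_total = 3.90 + 1.944 = 5.844 Ω
I = V / R_total = 151 / 5.844 = 25.84 A
R1 carries the full series current, so P = I²R.
P_R1 = (25.84)² × 3.90 = 2604 W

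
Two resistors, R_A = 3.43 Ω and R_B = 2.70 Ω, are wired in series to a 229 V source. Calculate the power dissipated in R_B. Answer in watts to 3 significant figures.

3770 W

Since the resistors are in series they all carry the loop current I = V/R_total; the power in any one is I²R.
R_total = 3.43 + 2.70 = 6.130 Ω
I = V / R_total = 229 / 6.130 = 37.36 A
P_R_B = I² × R_B = (37.36)² × 2.70 = 3768 W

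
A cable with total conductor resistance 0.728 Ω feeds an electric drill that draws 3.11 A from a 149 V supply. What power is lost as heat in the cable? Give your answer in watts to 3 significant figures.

Line loss is just I²R for the cable — we know both I and R_line directly.
The cable carries the full 3.11 A.
P_line = I² R_line = (3.110)² × 0.728 = 7.041 W

7.04 W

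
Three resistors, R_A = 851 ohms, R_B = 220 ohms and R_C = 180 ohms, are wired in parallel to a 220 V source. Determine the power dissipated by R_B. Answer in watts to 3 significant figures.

Parallel branches share the same voltage; P = V²/R gives the branch power in one step.
P_R_B = V² / R_B = (220)² / 220 Ω = 220.0 W

220 W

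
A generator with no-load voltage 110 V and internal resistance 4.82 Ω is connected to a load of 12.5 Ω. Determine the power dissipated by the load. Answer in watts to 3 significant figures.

504 W

Load and internal resistance form a series loop — compute the loop current, then the load power via I²R.
I = ε / (r + R) = 110 / (4.82 + 12.5) = 6.351 A
P_load = I² R = (6.351)² × 12.5 = 504.2 W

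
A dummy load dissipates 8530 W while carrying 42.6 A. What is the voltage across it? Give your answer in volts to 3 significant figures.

Rearranging the power relation for the two known quantities gives V = P / I.
V = 8530 / 42.60 = 200.2 V

200 V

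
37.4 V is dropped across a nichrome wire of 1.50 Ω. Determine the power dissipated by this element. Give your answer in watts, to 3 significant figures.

With V across and R both known, P = V²/R gives the dissipation directly.
P = (37.4 V)² / 1.50 Ω = 932.5 W

933 W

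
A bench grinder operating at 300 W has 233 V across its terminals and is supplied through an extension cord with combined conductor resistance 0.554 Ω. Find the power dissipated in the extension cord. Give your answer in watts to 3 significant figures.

0.918 W

Line loss is just I²R for the cable — we know both I and R_line directly.
I = P / V = 300 / 233 = 1.288 A through the extension cord.
P_line = I² R_line = (1.288)² × 0.554 = 0.9184 W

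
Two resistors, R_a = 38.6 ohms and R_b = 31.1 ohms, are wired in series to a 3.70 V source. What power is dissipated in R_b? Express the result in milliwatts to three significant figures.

87.6 mW

In a series string the same current flows through every resistor — find that current, then P = I²R for the one we want.
R_total = 38.6 + 31.1 = 69.70 Ω
I = V / R_total = 3.70 / 69.70 = 0.05308 A
P_R_b = I² × R_b = (0.05308)² × 31.1 = 0.08764 W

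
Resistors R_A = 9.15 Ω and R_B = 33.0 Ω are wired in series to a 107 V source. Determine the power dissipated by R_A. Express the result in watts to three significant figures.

59.0 W

In a series string the same current flows through every resistor — find that current, then P = I²R for the one we want.
R_total = 9.15 + 33.0 = 42.15 Ω
I = V / R_total = 107 / 42.15 = 2.539 A
P_R_A = I² × R_A = (2.539)² × 9.15 = 58.96 W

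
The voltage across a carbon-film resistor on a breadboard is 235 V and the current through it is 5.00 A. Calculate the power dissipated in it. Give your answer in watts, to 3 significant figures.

1180 W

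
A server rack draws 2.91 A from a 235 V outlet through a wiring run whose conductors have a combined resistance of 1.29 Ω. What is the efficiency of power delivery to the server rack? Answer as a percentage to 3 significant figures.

98.4 %

The wiring run carries the full 2.91 A.
P_line = I² R_line = (2.910)² × 1.29 = 10.92 W
P_source = V I = 235 × 2.910 = 683.9 W; P_load = 672.9 W
η = P_load / P_source = 672.9 / 683.9 = 0.9840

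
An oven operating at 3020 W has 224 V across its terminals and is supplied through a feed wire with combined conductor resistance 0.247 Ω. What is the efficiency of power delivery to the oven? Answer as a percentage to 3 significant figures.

98.5 %

I = P / V = 3020 / 224 = 13.48 A through the feed wire.
P_line = I² R_line = (13.48)² × 0.247 = 44.90 W
P_source = P_load + P_line = 3020 + 44.90 = 3065 W
η = P_load / P_source = 3020 / 3065 = 0.9854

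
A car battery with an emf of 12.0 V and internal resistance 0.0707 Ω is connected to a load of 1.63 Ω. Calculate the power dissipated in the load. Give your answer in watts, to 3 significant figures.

Find the circuit current first, then P = I²R for the load (series elements share I).
I = ε / (r + R) = 12.0 / (0.0707 + 1.63) = 7.056 A
P_load = I² R = (7.056)² × 1.63 = 81.15 W

81.2 W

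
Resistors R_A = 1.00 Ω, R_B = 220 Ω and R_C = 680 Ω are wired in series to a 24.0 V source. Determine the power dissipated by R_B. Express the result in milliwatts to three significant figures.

Since the resistors are in series they all carry the loop current I = V/R_total; the power in any one is I²R.
R_total = 1.00 + 220 + 680 = 901.0 Ω
I = V / R_total = 24.0 / 901.0 = 0.02664 A
P_R_B = I² × R_B = (0.02664)² × 220 = 0.1561 W

156 mW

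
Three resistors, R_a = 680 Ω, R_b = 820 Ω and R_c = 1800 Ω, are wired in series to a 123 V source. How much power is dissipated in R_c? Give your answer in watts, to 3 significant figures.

In a series string the same current flows through every resistor — find that current, then P = I²R for the one we want.
R_total = 680 + 820 + 1800 = 3300 Ω
I = V / R_total = 123 / 3300 = 0.03727 A
P_R_c = I² × R_c = (0.03727)² × 1800 = 2.501 W

2.50 W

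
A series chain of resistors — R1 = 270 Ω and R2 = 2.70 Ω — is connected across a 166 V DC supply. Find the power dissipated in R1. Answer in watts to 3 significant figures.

100 W

The current is common to all series resistors; compute it, then apply P = I²R for the target.
R_total = 270 + 2.70 = 272.7 Ω
I = V / R_total = 166 / 272.7 = 0.6087 A
P_R1 = I² × R1 = (0.6087)² × 270 = 100.0 W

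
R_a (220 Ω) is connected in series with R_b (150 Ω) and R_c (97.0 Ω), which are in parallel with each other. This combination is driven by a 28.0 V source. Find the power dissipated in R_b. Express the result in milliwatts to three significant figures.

Replace R_b and R_c with their parallel equivalent so the circuit becomes R_a in series with R_p.
R_p = (150×97.0)/(150+97.0) = 58.91 Ω
R_total = 220 + 58.91 = 278.9 Ω
I = V / R_total = 28.0 / 278.9 = 0.1004 A
Voltage across the parallel pair: V_p = I × R_p = 0.1004 × 58.91 = 5.914 V
With V_p across R_b, its power is V_p²/R_b.
P_R_b = (5.914)² / 150 = 0.2332 W

233 mW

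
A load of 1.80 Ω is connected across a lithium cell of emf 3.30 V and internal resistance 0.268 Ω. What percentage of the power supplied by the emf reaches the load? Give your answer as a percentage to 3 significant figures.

87.0 %

η = P_load/(P_load+P_int) = I²R/(I²R+I²r) = R/(R+r) — the I² cancels for series elements.
η = R / (R + r) = 1.80 / (1.80 + 0.268) = 0.8704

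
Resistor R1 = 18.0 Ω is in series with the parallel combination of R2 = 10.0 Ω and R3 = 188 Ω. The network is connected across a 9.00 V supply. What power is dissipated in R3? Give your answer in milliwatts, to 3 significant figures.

51.4 mW

Replace R2 and R3 with their parallel equivalent so the circuit becomes R1 in series with R_p.
R_p = (10.0×188)/(10.0+188) = 9.495 Ω
R_total = 18.0 + 9.495 = 27.49 Ω
I = V / R_total = 9.00 / 27.49 = 0.3273 A
Voltage across the parallel pair: V_p = I × R_p = 0.3273 × 9.495 = 3.108 V
R3 is across V_p, so use P = V²/R for that branch.
P_R3 = (3.108)² / 188 = 0.05138 W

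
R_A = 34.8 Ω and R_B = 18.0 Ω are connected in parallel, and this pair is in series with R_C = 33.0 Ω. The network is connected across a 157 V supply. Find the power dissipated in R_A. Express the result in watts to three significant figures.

49.5 W

Collapse the R_A‖R_B pair into one equivalent R_p; then R_p and R_C form a series string.
R_p = (34.8×18.0)/(34.8+18.0) = 11.86 Ω
R_total = R_p + 33.0 = 11.86 + 33.0 = 44.86 Ω
I = V / R_total = 157 / 44.86 = 3.499 A
Voltage across the parallel pair: V_p = I × R_p = 3.499 × 11.86 = 41.52 V
R_A sits across V_p; its power is V_p²/R.
P_R_A = (41.52)² / 34.8 = 49.53 W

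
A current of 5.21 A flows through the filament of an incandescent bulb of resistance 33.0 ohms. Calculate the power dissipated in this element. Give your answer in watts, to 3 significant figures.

Current and resistance are given, so P = I²R is the direct form.
P = (5.210 A)² × 33.0 Ω = 895.8 W

896 W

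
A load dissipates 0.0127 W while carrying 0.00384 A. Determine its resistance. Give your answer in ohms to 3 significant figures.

861 Ω

From P = V I = I²R = V²/R, with the two given quantities we get R = P / I².
R = 0.0127 / (0.003840)² = 861.3 Ω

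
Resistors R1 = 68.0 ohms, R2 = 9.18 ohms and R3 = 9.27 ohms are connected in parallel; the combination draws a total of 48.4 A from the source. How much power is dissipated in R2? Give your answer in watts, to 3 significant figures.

4760 W

Parallel branches share V, not I — compute V via R_eq, then use V²/R for the target branch.
1/R_eq = 1/68.0 + 1/9.18 + 1/9.27 ⇒ R_eq = 4.319 Ω
V = I_total × R_eq = 48.40 × 4.319 = 209.1 V
P_R2 = V² / R2 = (209.1)² / 9.18 = 4761 W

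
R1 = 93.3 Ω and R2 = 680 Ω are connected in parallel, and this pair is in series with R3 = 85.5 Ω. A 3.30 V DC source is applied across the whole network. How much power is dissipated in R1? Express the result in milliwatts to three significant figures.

28.0 mW

Combine R1 and R2 into their parallel equivalent first, reducing the network to two series resistors.
R_p = (93.3×680)/(93.3+680) = 82.04 Ω
R_total = R_p + 85.5 = 82.04 + 85.5 = 167.5 Ω
I = V / R_total = 3.30 / 167.5 = 0.01970 A
Voltage across the parallel pair: V_p = I × R_p = 0.01970 × 82.04 = 1.616 V
R1 has V_p across it, so P = V_p²/R1.
P_R1 = (1.616)² / 93.3 = 0.02799 W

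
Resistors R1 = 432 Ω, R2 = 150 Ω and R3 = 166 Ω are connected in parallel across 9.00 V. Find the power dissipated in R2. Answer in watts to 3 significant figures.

0.540 W

The supply voltage appears across each parallel branch — just use P = V²/R2.
P_R2 = V² / R2 = (9.00)² / 150 Ω = 0.5400 W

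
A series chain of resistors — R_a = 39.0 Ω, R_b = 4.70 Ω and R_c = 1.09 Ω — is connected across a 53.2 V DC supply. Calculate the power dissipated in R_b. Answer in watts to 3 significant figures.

6.63 W

Since the resistors are in series they all carry the loop current I = V/R_total; the power in any one is I²R.
R_total = 39.0 + 4.70 + 1.09 = 44.79 Ω
I = V / R_total = 53.2 / 44.79 = 1.188 A
P_R_b = I² × R_b = (1.188)² × 4.70 = 6.631 W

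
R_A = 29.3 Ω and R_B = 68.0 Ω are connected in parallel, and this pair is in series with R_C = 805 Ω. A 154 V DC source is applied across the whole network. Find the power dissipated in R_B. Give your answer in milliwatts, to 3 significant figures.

Reduce the parallel combination to a single R_p; the circuit then becomes R_p in series with the remaining resistor.
R_p = (29.3×68.0)/(29.3+68.0) = 20.48 Ω
R_total = R_p + 805 = 20.48 + 805 = 825.5 Ω
I = V / R_total = 154 / 825.5 = 0.1866 A
Voltage across the parallel pair: V_p = I × R_p = 0.1866 × 20.48 = 3.820 V
Use P = V²/R for R_B with V = V_p.
P_R_B = (3.820)² / 68.0 = 0.2146 W

215 mW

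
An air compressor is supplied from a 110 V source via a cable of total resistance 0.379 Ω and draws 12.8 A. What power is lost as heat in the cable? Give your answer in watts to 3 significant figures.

62.1 W

The cable is a series resistance carrying the load current; its dissipation is I²R_line.
The cable carries the full 12.8 A.
P_line = I² R_line = (12.80)² × 0.379 = 62.10 W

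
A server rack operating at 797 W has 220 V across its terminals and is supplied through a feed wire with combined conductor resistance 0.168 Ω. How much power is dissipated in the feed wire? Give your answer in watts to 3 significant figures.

2.20 W

Line loss is just I²R for the cable — we know both I and R_line directly.
I = P / V = 797 / 220 = 3.623 A through the feed wire.
P_line = I² R_line = (3.623)² × 0.168 = 2.205 W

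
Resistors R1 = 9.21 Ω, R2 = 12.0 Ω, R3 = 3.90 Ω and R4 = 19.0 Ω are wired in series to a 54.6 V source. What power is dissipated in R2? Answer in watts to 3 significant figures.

In a series string the same current flows through every resistor — find that current, then P = I²R for the one we want.
R_total = 9.21 + 12.0 + 3.90 + 19.0 = 44.11 Ω
I = V / R_total = 54.6 / 44.11 = 1.238 A
P_R2 = I² × R2 = (1.238)² × 12.0 = 18.39 W

18.4 W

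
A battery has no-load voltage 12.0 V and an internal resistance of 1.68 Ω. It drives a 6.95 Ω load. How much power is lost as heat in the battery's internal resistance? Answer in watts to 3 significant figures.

The internal resistance carries the same current as the load; P_int = I²r.
I = ε / (r + R) = 12.0 / (1.68 + 6.95) = 1.390 A
P_int = I² r = (1.390)² × 1.68 = 3.248 W

3.25 W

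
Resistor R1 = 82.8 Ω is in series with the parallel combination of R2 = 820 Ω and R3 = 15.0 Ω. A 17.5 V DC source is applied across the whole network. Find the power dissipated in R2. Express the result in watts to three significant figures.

Reduce the parallel pair to R_p first; the network is then a simple series string.
R_p = (820×15.0)/(820+15.0) = 14.73 Ω
R_total = 82.8 + 14.73 = 97.53 Ω
I = V / R_total = 17.5 / 97.53 = 0.1794 A
Voltage across the parallel pair: V_p = I × R_p = 0.1794 × 14.73 = 2.643 V
R2 is across V_p, so use P = V²/R for that branch.
P_R2 = (2.643)² / 820 = 0.008520 W

0.00852 W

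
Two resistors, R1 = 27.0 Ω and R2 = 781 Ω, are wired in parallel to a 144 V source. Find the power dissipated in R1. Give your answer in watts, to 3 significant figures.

768 W

R1 sits directly across the source, so P = V²/R with V = 144 V.
P_R1 = V² / R1 = (144)² / 27.0 Ω = 768.0 W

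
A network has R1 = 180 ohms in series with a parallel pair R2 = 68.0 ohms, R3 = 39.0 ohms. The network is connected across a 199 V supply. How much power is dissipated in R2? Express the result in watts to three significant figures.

Reduce the parallel pair to R_p first; the network is then a simple series string.
R_p = (68.0×39.0)/(68.0+39.0) = 24.79 Ω
R_total = 180 + 24.79 = 204.8 Ω
I = V / R_total = 199 / 204.8 = 0.9718 A
Voltage across the parallel pair: V_p = I × R_p = 0.9718 × 24.79 = 24.08 V
R2 sees V_p directly, so P = V_p² / R2.
P_R2 = (24.08)² / 68.0 = 8.531 W

8.53 W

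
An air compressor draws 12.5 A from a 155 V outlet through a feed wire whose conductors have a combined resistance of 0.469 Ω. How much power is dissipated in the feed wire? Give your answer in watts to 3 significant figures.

Only the current and the line resistance are needed for the I²R loss.
The feed wire carries the full 12.5 A.
P_line = I² R_line = (12.50)² × 0.469 = 73.28 W

73.3 W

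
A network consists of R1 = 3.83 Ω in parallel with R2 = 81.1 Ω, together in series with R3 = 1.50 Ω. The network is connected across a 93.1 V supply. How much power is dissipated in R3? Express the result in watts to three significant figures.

489 W

Collapse the R1‖R2 pair into one equivalent R_p; then R_p and R3 form a series string.
R_p = (3.83×81.1)/(3.83+81.1) = 3.657 Ω
R_total = R_p + 1.50 = 3.657 + 1.50 = 5.157 Ω
I = V / R_total = 93.1 / 5.157 = 18.05 A
R3 is the series element, so its power is I²R.
P_R3 = (18.05)² × 1.50 = 488.8 W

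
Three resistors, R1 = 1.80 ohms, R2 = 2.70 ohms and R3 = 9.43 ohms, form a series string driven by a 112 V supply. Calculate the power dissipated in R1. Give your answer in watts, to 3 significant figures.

116 W

Since the resistors are in series they all carry the loop current I = V/R_total; the power in any one is I²R.
R_total = 1.80 + 2.70 + 9.43 = 13.93 Ω
I = V / R_total = 112 / 13.93 = 8.040 A
P_R1 = I² × R1 = (8.040)² × 1.80 = 116.4 W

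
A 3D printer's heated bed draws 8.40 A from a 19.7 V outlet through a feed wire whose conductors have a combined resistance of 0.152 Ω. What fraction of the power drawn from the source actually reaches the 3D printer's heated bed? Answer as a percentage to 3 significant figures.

93.5 %

The feed wire carries the full 8.40 A.
P_line = I² R_line = (8.400)² × 0.152 = 10.73 W
P_source = V I = 19.7 × 8.400 = 165.5 W; P_load = 154.8 W
η = P_load / P_source = 154.8 / 165.5 = 0.9352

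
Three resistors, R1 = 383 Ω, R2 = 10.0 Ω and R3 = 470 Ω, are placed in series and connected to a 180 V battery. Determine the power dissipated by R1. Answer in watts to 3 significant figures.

The current is common to all series resistors; compute it, then apply P = I²R for the target.
R_total = 383 + 10.0 + 470 = 863.0 Ω
I = V / R_total = 180 / 863.0 = 0.2086 A
P_R1 = I² × R1 = (0.2086)² × 383 = 16.66 W

16.7 W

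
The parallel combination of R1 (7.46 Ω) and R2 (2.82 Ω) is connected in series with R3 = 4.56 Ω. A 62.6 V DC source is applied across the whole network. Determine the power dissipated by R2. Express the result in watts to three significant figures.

Collapse the R1‖R2 pair into one equivalent R_p; then R_p and R3 form a series string.
R_p = (7.46×2.82)/(7.46+2.82) = 2.046 Ω
R_total = R_p + 4.56 = 2.046 + 4.56 = 6.606 Ω
I = V / R_total = 62.6 / 6.606 = 9.476 A
Voltage across the parallel pair: V_p = I × R_p = 9.476 × 2.046 = 19.39 V
R2 has V_p across it, so P = V_p²/R2.
P_R2 = (19.39)² / 2.82 = 133.3 W

133 W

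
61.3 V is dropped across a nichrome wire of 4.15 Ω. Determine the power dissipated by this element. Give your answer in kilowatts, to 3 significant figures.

Voltage and resistance are given, so P = V²/R is the one-step route.
P = (61.3 V)² / 4.15 Ω = 905.5 W

0.905 kW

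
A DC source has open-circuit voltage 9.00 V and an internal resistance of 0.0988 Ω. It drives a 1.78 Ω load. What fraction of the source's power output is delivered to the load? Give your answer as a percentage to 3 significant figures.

94.7 %

The source delivers εI, of which I²R reaches the load and I²r is lost; since I is common, η = R/(R+r).
η = R / (R + r) = 1.78 / (1.78 + 0.0988) = 0.9474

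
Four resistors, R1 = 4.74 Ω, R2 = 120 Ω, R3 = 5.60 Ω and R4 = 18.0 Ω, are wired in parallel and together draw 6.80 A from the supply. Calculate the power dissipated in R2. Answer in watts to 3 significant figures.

1.87 W

We need the common branch voltage; get it from I_total × R_eq, then P = V²/R for the branch.
1/R_eq = 1/4.74 + 1/120 + 1/5.60 + 1/18.0 ⇒ R_eq = 2.205 Ω
V = I_total × R_eq = 6.800 × 2.205 = 15.00 V
P_R2 = V² / R2 = (15.00)² / 120 = 1.874 W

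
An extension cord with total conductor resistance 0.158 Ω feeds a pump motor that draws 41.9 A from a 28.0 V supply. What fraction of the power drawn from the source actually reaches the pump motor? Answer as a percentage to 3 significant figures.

76.4 %

The extension cord carries the full 41.9 A.
P_line = I² R_line = (41.90)² × 0.158 = 277.4 W
P_source = V I = 28.0 × 41.90 = 1173 W; P_load = 895.8 W
η = P_load / P_source = 895.8 / 1173 = 0.7636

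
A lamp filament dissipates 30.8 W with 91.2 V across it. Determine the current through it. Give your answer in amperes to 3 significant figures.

Rearranging the power relation for the two known quantities gives I = P / V.
I = 30.8 / 91.2 = 0.3377 A

0.338 A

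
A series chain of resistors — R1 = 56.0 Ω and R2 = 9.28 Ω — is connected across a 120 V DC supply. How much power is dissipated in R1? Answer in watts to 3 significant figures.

189 W

The current is common to all series resistors; compute it, then apply P = I²R for the target.
R_total = 56.0 + 9.28 = 65.28 Ω
I = V / R_total = 120 / 65.28 = 1.838 A
P_R1 = I² × R1 = (1.838)² × 56.0 = 189.2 W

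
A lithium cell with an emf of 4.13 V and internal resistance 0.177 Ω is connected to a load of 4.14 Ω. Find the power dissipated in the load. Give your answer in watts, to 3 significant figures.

Load and internal resistance form a series loop — compute the loop current, then the load power via I²R.
I = ε / (r + R) = 4.13 / (0.177 + 4.14) = 0.9567 A
P_load = I² R = (0.9567)² × 4.14 = 3.789 W

3.79 W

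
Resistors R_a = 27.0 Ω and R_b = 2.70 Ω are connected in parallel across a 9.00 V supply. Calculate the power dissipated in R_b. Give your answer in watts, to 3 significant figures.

30.0 W

Each parallel branch sees the full supply voltage, so P = V²/R applies directly to the target branch.
P_R_b = V² / R_b = (9.00)² / 2.70 Ω = 30.00 W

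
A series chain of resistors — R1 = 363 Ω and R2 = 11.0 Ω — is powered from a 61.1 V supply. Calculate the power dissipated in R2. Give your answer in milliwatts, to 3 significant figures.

Every series element carries the same I. Get I from the total resistance, then P = I² × R2.
R_total = 363 + 11.0 = 374.0 Ω
I = V / R_total = 61.1 / 374.0 = 0.1634 A
P_R2 = I² × R2 = (0.1634)² × 11.0 = 0.2936 W

294 mW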